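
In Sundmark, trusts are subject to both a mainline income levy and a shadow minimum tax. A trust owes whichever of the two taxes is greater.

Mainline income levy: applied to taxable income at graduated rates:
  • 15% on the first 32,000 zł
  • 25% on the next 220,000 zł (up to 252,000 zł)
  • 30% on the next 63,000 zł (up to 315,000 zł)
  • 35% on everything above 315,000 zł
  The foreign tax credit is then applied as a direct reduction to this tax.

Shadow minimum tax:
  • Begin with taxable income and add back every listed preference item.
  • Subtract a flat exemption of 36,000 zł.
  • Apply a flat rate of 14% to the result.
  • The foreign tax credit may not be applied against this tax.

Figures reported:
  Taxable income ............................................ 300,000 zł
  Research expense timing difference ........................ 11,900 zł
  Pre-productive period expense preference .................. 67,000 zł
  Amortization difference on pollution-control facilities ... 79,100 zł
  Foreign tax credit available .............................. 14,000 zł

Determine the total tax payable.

Shadow minimum tax:
  Adjusted income: 300,000 zł + 11,900 zł + 67,000 zł + 79,100 zł = 458,000 zł
  Less exemption 36,000 zł → base 422,000 zł
  422,000 zł × 14% = 59,080 zł

Mainline income levy:
  32,000 zł × 15% = 4,800 zł
  220,000 zł × 25% = 55,000 zł
  48,000 zł × 30% = 14,400 zł
  → 74,200 zł
  Less foreign tax credit 14,000 zł → 60,200 zł

60,200 zł > 59,080 zł, so the mainline income levy governs.

60,200 zł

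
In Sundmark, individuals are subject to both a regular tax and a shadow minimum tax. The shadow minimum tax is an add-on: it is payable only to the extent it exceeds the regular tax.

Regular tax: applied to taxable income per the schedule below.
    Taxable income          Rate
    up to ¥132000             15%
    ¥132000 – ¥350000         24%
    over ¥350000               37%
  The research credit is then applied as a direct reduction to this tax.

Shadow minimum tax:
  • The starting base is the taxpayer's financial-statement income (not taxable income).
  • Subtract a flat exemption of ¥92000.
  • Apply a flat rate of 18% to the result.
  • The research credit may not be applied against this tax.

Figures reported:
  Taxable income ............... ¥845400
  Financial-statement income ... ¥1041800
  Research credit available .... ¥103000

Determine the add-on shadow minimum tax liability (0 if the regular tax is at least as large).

¥18546

Regular tax:
  ¥132000 × 15% = ¥19800
  ¥218000 × 24% = ¥52320
  ¥495400 × 37% = ¥183298
  → ¥255418
  Less research credit ¥103000 → ¥152418

Shadow minimum tax:
  Base (financial-statement income): ¥1041800
  Less exemption ¥92000 → base ¥949800
  ¥949800 × 18% = ¥170964

Excess of shadow minimum tax over regular tax: ¥170964 − ¥152418 = ¥18546.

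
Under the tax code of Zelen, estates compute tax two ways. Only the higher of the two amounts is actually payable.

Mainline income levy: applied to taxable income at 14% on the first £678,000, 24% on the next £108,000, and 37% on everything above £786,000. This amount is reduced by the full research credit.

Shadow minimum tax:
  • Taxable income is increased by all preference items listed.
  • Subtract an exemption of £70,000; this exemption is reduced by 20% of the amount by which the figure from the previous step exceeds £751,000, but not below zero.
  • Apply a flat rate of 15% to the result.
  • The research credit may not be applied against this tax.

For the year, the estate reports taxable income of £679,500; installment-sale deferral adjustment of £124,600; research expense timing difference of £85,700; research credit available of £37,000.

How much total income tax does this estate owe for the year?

£127,134

Shadow minimum tax:
  Adjusted income: £679,500 + £124,600 + £85,700 = £889,800
  Exemption: £70,000 − 20% × (£889,800 − £751,000) = £70,000 − £27,760 = £42,240
  Base: £889,800 − £42,240 = £847,560
  £847,560 × 15% = £127,134

Mainline income levy:
  £678,000 × 14% = £94,920
  £1,500 × 24% = £360
  → £95,280
  Less research credit £37,000 → £58,280

£127,134 > £58,280, so the shadow minimum tax is the binding amount.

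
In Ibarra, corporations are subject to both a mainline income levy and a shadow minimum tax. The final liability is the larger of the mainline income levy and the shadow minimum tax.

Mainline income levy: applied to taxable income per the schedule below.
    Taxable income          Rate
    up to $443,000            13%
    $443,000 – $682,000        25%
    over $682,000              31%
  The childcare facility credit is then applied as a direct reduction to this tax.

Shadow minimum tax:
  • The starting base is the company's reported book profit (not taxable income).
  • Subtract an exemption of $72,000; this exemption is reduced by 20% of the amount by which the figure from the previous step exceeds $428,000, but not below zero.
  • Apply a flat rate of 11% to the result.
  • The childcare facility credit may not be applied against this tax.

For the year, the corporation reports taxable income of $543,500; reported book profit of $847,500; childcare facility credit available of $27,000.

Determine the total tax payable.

$93,225

Mainline income levy:
  $443,000 × 13% = $57,590
  $100,500 × 25% = $25,125
  → $82,715
  Less childcare facility credit $27,000 → $55,715

Shadow minimum tax:
  Base (reported book profit): $847,500
  Exemption: 20% × ($847,500 − $428,000) = $83,900 ≥ $72,000, so the exemption is fully phased out
  Base: $847,500 − $0 = $847,500
  $847,500 × 11% = $93,225

$93,225 > $55,715, so the shadow minimum tax is the binding amount.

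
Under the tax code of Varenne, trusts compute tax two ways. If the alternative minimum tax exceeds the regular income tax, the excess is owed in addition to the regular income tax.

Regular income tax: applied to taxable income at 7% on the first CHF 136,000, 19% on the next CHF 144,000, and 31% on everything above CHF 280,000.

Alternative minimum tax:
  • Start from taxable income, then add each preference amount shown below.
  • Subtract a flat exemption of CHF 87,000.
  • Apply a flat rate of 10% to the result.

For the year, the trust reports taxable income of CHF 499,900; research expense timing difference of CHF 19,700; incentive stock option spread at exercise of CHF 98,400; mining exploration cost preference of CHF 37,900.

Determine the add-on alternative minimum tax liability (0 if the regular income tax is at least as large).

CHF 0

Alternative minimum tax:
  Adjusted income: CHF 499,900 + CHF 19,700 + CHF 98,400 + CHF 37,900 = CHF 655,900
  Less exemption CHF 87,000 → base CHF 568,900
  CHF 568,900 × 10% = CHF 56,890

Regular income tax:
  CHF 136,000 × 7% = CHF 9,520
  CHF 144,000 × 19% = CHF 27,360
  CHF 219,900 × 31% = CHF 68,169
  → CHF 105,049

CHF 56,890 ≤ CHF 105,049, so no add-on is due.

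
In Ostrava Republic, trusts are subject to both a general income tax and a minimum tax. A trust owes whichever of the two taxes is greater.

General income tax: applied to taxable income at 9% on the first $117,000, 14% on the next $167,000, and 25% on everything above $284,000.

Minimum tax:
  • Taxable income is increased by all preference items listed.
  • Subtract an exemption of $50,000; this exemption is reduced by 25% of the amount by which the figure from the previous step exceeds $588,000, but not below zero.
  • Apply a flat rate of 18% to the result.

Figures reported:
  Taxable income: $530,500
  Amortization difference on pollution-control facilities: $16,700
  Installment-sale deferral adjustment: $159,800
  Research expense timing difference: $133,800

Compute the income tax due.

$151,344

General income tax:
  $117,000 × 9% = $10,530
  $167,000 × 14% = $23,380
  $246,500 × 25% = $61,625
  → $95,535

Minimum tax:
  Adjusted income: $530,500 + $16,700 + $159,800 + $133,800 = $840,800
  Exemption: 25% × ($840,800 − $588,000) = $63,200 ≥ $50,000, so the exemption is fully phased out
  Base: $840,800 − $0 = $840,800
  $840,800 × 18% = $151,344

$151,344 > $95,535, so the minimum tax is the binding amount.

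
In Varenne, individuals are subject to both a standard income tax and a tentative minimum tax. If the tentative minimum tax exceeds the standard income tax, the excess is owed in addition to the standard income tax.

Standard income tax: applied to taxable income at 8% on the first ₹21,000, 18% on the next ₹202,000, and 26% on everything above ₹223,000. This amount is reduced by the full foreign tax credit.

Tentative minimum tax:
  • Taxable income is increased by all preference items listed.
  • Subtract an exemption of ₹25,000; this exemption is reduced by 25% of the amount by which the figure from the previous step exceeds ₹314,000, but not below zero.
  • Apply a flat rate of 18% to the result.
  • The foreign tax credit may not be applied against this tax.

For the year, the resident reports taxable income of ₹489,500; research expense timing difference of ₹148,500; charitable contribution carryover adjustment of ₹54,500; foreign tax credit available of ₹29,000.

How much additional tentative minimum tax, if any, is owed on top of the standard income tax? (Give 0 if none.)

₹46,320

Tentative minimum tax:
  Adjusted income: ₹489,500 + ₹148,500 + ₹54,500 = ₹692,500
  Exemption: 25% × (₹692,500 − ₹314,000) = ₹94,625 ≥ ₹25,000, so the exemption is fully phased out
  Base: ₹692,500 − ₹0 = ₹692,500
  ₹692,500 × 18% = ₹124,650

Standard income tax:
  ₹21,000 × 8% = ₹1,680
  ₹202,000 × 18% = ₹36,360
  ₹266,500 × 26% = ₹69,290
  → ₹107,330
  Less foreign tax credit ₹29,000 → ₹78,330

Excess of tentative minimum tax over standard income tax: ₹124,650 − ₹78,330 = ₹46,320.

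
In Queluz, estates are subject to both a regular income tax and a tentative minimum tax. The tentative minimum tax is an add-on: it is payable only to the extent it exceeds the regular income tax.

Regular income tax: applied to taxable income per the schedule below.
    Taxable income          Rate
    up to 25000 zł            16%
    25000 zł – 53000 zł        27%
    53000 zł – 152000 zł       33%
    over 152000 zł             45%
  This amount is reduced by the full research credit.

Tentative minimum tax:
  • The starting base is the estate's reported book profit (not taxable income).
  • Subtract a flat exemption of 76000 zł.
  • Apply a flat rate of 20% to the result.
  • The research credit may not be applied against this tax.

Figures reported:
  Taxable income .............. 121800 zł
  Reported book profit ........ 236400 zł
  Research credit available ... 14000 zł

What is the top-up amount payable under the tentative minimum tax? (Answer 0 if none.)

Tentative minimum tax:
  Base (reported book profit): 236400 zł
  Less exemption 76000 zł → base 160400 zł
  160400 zł × 20% = 32080 zł

Regular income tax:
  25000 zł × 16% = 4000 zł
  28000 zł × 27% = 7560 zł
  68800 zł × 33% = 22704 zł
  → 34264 zł
  Less research credit 14000 zł → 20264 zł

Excess of tentative minimum tax over regular income tax: 32080 zł − 20264 zł = 11816 zł.

11816 zł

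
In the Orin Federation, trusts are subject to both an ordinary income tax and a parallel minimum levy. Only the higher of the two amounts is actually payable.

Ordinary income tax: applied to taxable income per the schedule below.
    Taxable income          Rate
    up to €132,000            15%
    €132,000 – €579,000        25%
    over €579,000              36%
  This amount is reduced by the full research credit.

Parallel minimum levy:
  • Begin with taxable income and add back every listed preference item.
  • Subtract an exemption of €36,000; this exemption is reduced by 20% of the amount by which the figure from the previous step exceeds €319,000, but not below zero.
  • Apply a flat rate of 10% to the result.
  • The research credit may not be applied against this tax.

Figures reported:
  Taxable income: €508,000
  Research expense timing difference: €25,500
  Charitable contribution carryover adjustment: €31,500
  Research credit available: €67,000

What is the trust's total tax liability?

€56,500

Parallel minimum levy:
  Adjusted income: €508,000 + €25,500 + €31,500 = €565,000
  Exemption: 20% × (€565,000 − €319,000) = €49,200 ≥ €36,000, so the exemption is fully phased out
  Base: €565,000 − €0 = €565,000
  €565,000 × 10% = €56,500

Ordinary income tax:
  €132,000 × 15% = €19,800
  €376,000 × 25% = €94,000
  → €113,800
  Less research credit €67,000 → €46,800

€56,500 > €46,800, so the parallel minimum levy is the binding amount.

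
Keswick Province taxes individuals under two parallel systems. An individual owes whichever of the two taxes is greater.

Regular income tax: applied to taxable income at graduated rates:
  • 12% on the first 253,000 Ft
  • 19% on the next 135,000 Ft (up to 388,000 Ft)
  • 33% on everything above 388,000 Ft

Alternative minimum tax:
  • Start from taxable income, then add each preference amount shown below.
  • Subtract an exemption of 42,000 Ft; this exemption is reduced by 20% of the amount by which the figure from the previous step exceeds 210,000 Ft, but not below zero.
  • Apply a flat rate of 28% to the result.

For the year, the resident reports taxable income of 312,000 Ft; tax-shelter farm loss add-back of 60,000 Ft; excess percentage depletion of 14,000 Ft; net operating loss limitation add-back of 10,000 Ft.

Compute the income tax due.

Alternative minimum tax:
  Adjusted income: 312,000 Ft + 60,000 Ft + 14,000 Ft + 10,000 Ft = 396,000 Ft
  Exemption: 42,000 Ft − 20% × (396,000 Ft − 210,000 Ft) = 42,000 Ft − 37,200 Ft = 4,800 Ft
  Base: 396,000 Ft − 4,800 Ft = 391,200 Ft
  391,200 Ft × 28% = 109,536 Ft

Regular income tax:
  253,000 Ft × 12% = 30,360 Ft
  59,000 Ft × 19% = 11,210 Ft
  → 41,570 Ft

109,536 Ft > 41,570 Ft, so the alternative minimum tax is the binding amount.

109,536 Ft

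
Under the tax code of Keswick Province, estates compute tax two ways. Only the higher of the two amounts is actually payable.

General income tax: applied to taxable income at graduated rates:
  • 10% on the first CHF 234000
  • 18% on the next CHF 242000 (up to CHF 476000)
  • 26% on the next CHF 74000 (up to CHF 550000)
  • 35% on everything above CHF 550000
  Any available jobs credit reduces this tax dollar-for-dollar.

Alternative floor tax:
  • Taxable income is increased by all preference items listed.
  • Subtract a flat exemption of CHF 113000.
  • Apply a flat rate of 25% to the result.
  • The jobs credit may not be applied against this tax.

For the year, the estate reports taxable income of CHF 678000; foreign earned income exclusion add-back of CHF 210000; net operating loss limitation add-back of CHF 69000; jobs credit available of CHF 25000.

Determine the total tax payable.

CHF 211000

Alternative floor tax:
  Adjusted income: CHF 678000 + CHF 210000 + CHF 69000 = CHF 957000
  Less exemption CHF 113000 → base CHF 844000
  CHF 844000 × 25% = CHF 211000

General income tax:
  CHF 234000 × 10% = CHF 23400
  CHF 242000 × 18% = CHF 43560
  CHF 74000 × 26% = CHF 19240
  CHF 128000 × 35% = CHF 44800
  → CHF 131000
  Less jobs credit CHF 25000 → CHF 106000

CHF 211000 > CHF 106000, so the alternative floor tax is the binding amount.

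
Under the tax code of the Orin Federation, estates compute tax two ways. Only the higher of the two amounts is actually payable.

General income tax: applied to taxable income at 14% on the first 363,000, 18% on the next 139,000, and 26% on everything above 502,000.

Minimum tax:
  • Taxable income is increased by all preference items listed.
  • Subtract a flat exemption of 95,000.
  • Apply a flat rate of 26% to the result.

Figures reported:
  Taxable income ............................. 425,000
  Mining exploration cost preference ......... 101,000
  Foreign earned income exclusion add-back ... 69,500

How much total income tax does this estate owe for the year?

Minimum tax:
  Adjusted income: 425,000 + 101,000 + 69,500 = 595,500
  Less exemption 95,000 → base 500,500
  500,500 × 26% = 130,130

General income tax:
  363,000 × 14% = 50,820
  62,000 × 18% = 11,160
  → 61,980

130,130 > 61,980, so the minimum tax is the binding amount.

130,130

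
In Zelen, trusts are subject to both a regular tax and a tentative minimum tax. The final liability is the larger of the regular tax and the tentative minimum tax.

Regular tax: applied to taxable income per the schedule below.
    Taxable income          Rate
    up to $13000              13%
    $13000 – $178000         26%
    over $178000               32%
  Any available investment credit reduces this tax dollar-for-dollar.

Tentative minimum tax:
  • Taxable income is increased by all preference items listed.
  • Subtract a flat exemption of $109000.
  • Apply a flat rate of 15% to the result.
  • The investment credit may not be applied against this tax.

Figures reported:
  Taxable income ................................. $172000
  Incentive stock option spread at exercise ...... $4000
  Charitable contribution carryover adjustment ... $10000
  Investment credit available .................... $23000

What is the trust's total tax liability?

Regular tax:
  $13000 × 13% = $1690
  $159000 × 26% = $41340
  → $43030
  Less investment credit $23000 → $20030

Tentative minimum tax:
  Adjusted income: $172000 + $4000 + $10000 = $186000
  Less exemption $109000 → base $77000
  $77000 × 15% = $11550

$20030 > $11550, so the regular tax governs.

$20030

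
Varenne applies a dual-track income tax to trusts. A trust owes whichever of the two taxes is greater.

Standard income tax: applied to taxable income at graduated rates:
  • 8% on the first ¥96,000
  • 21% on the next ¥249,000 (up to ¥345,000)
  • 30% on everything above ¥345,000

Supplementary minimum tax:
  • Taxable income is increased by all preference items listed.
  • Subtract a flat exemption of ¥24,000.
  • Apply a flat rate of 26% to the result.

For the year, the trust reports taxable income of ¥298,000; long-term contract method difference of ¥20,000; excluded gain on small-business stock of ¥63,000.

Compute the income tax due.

¥92,820

Supplementary minimum tax:
  Adjusted income: ¥298,000 + ¥20,000 + ¥63,000 = ¥381,000
  Less exemption ¥24,000 → base ¥357,000
  ¥357,000 × 26% = ¥92,820

Standard income tax:
  ¥96,000 × 8% = ¥7,680
  ¥202,000 × 21% = ¥42,420
  → ¥50,100

¥92,820 > ¥50,100, so the supplementary minimum tax is the binding amount.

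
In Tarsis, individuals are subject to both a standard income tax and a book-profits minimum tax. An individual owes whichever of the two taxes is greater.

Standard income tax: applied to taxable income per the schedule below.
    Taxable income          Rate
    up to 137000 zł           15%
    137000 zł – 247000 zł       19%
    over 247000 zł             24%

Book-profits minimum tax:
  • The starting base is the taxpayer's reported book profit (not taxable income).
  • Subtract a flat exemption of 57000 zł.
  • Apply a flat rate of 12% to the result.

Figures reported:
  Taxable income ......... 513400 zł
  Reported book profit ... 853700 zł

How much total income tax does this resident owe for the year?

Book-profits minimum tax:
  Base (reported book profit): 853700 zł
  Less exemption 57000 zł → base 796700 zł
  796700 zł × 12% = 95604 zł

Standard income tax:
  137000 zł × 15% = 20550 zł
  110000 zł × 19% = 20900 zł
  266400 zł × 24% = 63936 zł
  → 105386 zł

105386 zł > 95604 zł, so the standard income tax governs.

105386 zł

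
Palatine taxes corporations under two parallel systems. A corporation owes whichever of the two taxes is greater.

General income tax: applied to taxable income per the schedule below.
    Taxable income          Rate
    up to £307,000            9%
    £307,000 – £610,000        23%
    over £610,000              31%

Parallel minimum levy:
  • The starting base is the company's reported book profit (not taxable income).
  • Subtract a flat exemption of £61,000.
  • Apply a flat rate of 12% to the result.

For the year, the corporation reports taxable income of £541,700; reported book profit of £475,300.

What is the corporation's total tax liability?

£81,611

General income tax:
  £307,000 × 9% = £27,630
  £234,700 × 23% = £53,981
  → £81,611

Parallel minimum levy:
  Base (reported book profit): £475,300
  Less exemption £61,000 → base £414,300
  £414,300 × 12% = £49,716

£81,611 > £49,716, so the general income tax governs.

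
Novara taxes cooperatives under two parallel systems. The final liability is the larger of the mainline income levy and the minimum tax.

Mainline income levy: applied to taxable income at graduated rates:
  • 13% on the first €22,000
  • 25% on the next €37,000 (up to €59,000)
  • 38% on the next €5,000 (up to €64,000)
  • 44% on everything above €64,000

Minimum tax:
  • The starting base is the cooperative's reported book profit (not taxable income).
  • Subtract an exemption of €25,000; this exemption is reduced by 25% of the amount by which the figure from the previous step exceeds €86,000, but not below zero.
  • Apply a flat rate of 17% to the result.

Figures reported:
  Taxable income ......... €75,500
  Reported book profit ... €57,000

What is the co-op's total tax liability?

Minimum tax:
  Base (reported book profit): €57,000
  Exemption: €57,000 ≤ €86,000, so full €25,000 applies
  Base: €57,000 − €25,000 = €32,000
  €32,000 × 17% = €5,440

Mainline income levy:
  €22,000 × 13% = €2,860
  €37,000 × 25% = €9,250
  €5,000 × 38% = €1,900
  €11,500 × 44% = €5,060
  → €19,070

€19,070 > €5,440, so the mainline income levy governs.

€19,070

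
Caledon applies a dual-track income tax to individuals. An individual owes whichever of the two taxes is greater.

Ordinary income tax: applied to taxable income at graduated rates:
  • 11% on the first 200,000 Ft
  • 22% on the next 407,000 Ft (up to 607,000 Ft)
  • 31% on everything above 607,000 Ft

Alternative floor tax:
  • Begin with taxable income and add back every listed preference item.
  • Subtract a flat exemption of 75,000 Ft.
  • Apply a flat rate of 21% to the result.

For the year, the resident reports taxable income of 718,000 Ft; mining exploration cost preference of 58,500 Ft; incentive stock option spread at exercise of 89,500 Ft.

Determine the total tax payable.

166,110 Ft

Alternative floor tax:
  Adjusted income: 718,000 Ft + 58,500 Ft + 89,500 Ft = 866,000 Ft
  Less exemption 75,000 Ft → base 791,000 Ft
  791,000 Ft × 21% = 166,110 Ft

Ordinary income tax:
  200,000 Ft × 11% = 22,000 Ft
  407,000 Ft × 22% = 89,540 Ft
  111,000 Ft × 31% = 34,410 Ft
  → 145,950 Ft

166,110 Ft > 145,950 Ft, so the alternative floor tax is the binding amount.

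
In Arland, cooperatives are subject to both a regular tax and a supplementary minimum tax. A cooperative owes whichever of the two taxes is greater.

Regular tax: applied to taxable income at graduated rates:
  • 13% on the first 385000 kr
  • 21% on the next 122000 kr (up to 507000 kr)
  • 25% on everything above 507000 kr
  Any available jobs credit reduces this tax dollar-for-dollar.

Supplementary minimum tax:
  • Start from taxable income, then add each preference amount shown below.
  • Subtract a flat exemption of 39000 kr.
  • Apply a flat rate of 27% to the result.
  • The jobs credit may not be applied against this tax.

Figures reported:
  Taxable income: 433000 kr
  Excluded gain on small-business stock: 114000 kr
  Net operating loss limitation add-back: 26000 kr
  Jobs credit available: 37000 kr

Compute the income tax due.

Regular tax:
  385000 kr × 13% = 50050 kr
  48000 kr × 21% = 10080 kr
  → 60130 kr
  Less jobs credit 37000 kr → 23130 kr

Supplementary minimum tax:
  Adjusted income: 433000 kr + 114000 kr + 26000 kr = 573000 kr
  Less exemption 39000 kr → base 534000 kr
  534000 kr × 27% = 144180 kr

144180 kr > 23130 kr, so the supplementary minimum tax is the binding amount.

144180 kr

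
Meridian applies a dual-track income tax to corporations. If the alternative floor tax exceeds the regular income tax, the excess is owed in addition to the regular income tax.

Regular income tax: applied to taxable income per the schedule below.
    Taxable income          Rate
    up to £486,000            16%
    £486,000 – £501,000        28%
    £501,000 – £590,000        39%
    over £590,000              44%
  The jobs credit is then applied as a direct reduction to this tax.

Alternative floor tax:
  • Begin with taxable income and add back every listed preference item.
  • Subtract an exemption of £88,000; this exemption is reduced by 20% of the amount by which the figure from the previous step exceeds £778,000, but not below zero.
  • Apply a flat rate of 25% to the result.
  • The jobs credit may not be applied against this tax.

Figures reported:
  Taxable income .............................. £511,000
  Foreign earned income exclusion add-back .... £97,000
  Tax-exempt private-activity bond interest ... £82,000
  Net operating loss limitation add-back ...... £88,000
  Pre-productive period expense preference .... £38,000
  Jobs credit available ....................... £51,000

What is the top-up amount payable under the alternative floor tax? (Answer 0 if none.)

Regular income tax:
  £486,000 × 16% = £77,760
  £15,000 × 28% = £4,200
  £10,000 × 39% = £3,900
  → £85,860
  Less jobs credit £51,000 → £34,860

Alternative floor tax:
  Adjusted income: £511,000 + £97,000 + £82,000 + £88,000 + £38,000 = £816,000
  Exemption: £88,000 − 20% × (£816,000 − £778,000) = £88,000 − £7,600 = £80,400
  Base: £816,000 − £80,400 = £735,600
  £735,600 × 25% = £183,900

Excess of alternative floor tax over regular income tax: £183,900 − £34,860 = £149,040.

£149,040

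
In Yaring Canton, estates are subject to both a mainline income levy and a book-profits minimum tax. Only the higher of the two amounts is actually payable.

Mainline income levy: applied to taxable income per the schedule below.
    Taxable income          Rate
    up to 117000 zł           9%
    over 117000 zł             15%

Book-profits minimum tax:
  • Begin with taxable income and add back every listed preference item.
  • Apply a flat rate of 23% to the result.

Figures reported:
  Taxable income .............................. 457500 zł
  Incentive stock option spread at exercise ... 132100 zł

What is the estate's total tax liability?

135608 zł

Book-profits minimum tax:
  Adjusted income: 457500 zł + 132100 zł = 589600 zł
  589600 zł × 23% = 135608 zł

Mainline income levy:
  117000 zł × 9% = 10530 zł
  340500 zł × 15% = 51075 zł
  → 61605 zł

135608 zł > 61605 zł, so the book-profits minimum tax is the binding amount.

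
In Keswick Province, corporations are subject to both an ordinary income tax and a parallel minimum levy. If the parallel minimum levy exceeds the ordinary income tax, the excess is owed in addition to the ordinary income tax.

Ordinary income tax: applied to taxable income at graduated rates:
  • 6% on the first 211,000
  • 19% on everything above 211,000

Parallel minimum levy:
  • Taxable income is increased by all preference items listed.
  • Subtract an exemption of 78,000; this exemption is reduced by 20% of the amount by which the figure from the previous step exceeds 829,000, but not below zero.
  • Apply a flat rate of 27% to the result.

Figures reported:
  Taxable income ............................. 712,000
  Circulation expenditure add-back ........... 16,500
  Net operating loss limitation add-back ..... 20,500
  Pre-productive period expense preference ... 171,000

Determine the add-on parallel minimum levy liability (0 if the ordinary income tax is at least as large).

Parallel minimum levy:
  Adjusted income: 712,000 + 16,500 + 20,500 + 171,000 = 920,000
  Exemption: 78,000 − 20% × (920,000 − 829,000) = 78,000 − 18,200 = 59,800
  Base: 920,000 − 59,800 = 860,200
  860,200 × 27% = 232,254

Ordinary income tax:
  211,000 × 6% = 12,660
  501,000 × 19% = 95,190
  → 107,850

Excess of parallel minimum levy over ordinary income tax: 232,254 − 107,850 = 124,404.

124,404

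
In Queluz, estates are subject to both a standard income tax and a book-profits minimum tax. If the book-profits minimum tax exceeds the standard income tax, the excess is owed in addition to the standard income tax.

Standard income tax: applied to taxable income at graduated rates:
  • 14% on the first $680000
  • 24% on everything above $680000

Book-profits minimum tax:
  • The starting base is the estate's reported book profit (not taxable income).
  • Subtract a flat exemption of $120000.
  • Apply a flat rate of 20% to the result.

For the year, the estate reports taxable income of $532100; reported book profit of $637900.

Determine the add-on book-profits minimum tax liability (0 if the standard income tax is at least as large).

Book-profits minimum tax:
  Base (reported book profit): $637900
  Less exemption $120000 → base $517900
  $517900 × 20% = $103580

Standard income tax:
  $532100 × 14% = $74494

Excess of book-profits minimum tax over standard income tax: $103580 − $74494 = $29086.

$29086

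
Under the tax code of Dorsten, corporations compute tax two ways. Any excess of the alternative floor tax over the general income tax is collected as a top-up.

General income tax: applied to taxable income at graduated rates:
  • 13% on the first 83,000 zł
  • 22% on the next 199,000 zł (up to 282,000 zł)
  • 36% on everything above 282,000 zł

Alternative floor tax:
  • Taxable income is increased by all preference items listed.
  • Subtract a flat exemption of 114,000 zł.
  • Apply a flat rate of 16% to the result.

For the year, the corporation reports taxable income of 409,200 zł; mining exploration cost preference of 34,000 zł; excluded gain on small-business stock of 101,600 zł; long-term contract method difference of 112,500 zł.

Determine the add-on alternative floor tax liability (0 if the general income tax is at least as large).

General income tax:
  83,000 zł × 13% = 10,790 zł
  199,000 zł × 22% = 43,780 zł
  127,200 zł × 36% = 45,792 zł
  → 100,362 zł

Alternative floor tax:
  Adjusted income: 409,200 zł + 34,000 zł + 101,600 zł + 112,500 zł = 657,300 zł
  Less exemption 114,000 zł → base 543,300 zł
  543,300 zł × 16% = 86,928 zł

86,928 zł ≤ 100,362 zł, so no add-on is due.

0 zł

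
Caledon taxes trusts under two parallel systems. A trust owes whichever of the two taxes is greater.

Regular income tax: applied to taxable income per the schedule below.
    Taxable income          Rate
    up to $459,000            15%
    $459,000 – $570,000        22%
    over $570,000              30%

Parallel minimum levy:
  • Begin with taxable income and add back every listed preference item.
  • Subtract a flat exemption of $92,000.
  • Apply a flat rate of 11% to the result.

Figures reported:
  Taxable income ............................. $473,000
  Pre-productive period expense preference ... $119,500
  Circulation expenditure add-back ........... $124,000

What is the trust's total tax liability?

Parallel minimum levy:
  Adjusted income: $473,000 + $119,500 + $124,000 = $716,500
  Less exemption $92,000 → base $624,500
  $624,500 × 11% = $68,695

Regular income tax:
  $459,000 × 15% = $68,850
  $14,000 × 22% = $3,080
  → $71,930

$71,930 > $68,695, so the regular income tax governs.

$71,930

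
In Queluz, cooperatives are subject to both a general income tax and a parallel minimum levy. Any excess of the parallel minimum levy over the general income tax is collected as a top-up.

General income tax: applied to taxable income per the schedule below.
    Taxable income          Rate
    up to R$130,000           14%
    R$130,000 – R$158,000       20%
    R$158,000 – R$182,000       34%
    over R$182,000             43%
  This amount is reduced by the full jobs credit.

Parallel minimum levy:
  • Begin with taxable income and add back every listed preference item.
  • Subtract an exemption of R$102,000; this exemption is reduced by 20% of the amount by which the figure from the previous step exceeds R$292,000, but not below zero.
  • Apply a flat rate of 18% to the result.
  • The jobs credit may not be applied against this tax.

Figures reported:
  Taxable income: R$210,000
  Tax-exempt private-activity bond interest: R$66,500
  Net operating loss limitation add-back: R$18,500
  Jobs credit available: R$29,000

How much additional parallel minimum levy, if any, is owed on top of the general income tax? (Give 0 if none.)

R$19,848

General income tax:
  R$130,000 × 14% = R$18,200
  R$28,000 × 20% = R$5,600
  R$24,000 × 34% = R$8,160
  R$28,000 × 43% = R$12,040
  → R$44,000
  Less jobs credit R$29,000 → R$15,000

Parallel minimum levy:
  Adjusted income: R$210,000 + R$66,500 + R$18,500 = R$295,000
  Exemption: R$102,000 − 20% × (R$295,000 − R$292,000) = R$102,000 − R$600 = R$101,400
  Base: R$295,000 − R$101,400 = R$193,600
  R$193,600 × 18% = R$34,848

Excess of parallel minimum levy over general income tax: R$34,848 − R$15,000 = R$19,848.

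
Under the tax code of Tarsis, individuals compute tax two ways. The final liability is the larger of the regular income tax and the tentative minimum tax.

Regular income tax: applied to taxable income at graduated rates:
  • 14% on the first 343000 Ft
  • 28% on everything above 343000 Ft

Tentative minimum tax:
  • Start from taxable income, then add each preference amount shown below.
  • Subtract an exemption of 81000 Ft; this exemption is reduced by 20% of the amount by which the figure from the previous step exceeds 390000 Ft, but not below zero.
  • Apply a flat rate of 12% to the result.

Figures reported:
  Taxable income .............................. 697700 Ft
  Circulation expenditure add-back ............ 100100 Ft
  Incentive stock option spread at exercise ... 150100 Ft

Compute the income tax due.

147336 Ft

Tentative minimum tax:
  Adjusted income: 697700 Ft + 100100 Ft + 150100 Ft = 947900 Ft
  Exemption: 20% × (947900 Ft − 390000 Ft) = 111580 Ft ≥ 81000 Ft, so the exemption is fully phased out
  Base: 947900 Ft − 0 Ft = 947900 Ft
  947900 Ft × 12% = 113748 Ft

Regular income tax:
  343000 Ft × 14% = 48020 Ft
  354700 Ft × 28% = 99316 Ft
  → 147336 Ft

147336 Ft > 113748 Ft, so the regular income tax governs.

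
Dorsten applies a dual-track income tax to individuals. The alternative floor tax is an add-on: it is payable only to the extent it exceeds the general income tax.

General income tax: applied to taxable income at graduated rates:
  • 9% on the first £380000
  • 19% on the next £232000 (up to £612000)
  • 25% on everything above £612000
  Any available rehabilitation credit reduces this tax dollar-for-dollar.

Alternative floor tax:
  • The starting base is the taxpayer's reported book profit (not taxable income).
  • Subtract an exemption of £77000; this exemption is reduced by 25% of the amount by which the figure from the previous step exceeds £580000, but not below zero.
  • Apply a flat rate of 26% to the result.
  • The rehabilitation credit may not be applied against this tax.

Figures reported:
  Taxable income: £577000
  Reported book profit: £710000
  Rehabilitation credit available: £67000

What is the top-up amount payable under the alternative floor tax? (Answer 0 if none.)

General income tax:
  £380000 × 9% = £34200
  £197000 × 19% = £37430
  → £71630
  Less rehabilitation credit £67000 → £4630

Alternative floor tax:
  Base (reported book profit): £710000
  Exemption: £77000 − 25% × (£710000 − £580000) = £77000 − £32500 = £44500
  Base: £710000 − £44500 = £665500
  £665500 × 26% = £173030

Excess of alternative floor tax over general income tax: £173030 − £4630 = £168400.

£168400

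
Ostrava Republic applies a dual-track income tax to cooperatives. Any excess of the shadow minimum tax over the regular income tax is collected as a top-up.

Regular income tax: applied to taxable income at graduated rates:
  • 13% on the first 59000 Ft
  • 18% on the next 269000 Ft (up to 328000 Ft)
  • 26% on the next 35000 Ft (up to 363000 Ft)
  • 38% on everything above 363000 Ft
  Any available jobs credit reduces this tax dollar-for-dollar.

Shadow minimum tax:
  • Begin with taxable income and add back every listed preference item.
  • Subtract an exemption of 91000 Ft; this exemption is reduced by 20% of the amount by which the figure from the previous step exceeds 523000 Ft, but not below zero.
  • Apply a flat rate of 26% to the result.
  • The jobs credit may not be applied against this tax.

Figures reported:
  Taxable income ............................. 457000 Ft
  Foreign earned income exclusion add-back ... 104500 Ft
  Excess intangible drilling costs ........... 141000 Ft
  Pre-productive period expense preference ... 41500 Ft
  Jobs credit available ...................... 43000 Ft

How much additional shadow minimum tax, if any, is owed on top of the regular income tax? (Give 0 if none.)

Shadow minimum tax:
  Adjusted income: 457000 Ft + 104500 Ft + 141000 Ft + 41500 Ft = 744000 Ft
  Exemption: 91000 Ft − 20% × (744000 Ft − 523000 Ft) = 91000 Ft − 44200 Ft = 46800 Ft
  Base: 744000 Ft − 46800 Ft = 697200 Ft
  697200 Ft × 26% = 181272 Ft

Regular income tax:
  59000 Ft × 13% = 7670 Ft
  269000 Ft × 18% = 48420 Ft
  35000 Ft × 26% = 9100 Ft
  94000 Ft × 38% = 35720 Ft
  → 100910 Ft
  Less jobs credit 43000 Ft → 57910 Ft

Excess of shadow minimum tax over regular income tax: 181272 Ft − 57910 Ft = 123362 Ft.

123362 Ft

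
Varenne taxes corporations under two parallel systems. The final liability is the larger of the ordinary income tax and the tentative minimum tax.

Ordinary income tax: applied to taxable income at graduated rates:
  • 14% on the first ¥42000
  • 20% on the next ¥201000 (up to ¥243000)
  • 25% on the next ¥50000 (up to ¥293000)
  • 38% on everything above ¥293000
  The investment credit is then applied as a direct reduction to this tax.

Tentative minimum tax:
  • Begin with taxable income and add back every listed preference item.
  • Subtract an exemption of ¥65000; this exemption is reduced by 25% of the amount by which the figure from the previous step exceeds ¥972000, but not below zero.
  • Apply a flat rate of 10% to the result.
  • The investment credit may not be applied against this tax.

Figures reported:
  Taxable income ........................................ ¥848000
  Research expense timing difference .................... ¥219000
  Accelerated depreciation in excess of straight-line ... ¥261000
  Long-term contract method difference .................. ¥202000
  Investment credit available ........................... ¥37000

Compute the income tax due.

¥232480

Ordinary income tax:
  ¥42000 × 14% = ¥5880
  ¥201000 × 20% = ¥40200
  ¥50000 × 25% = ¥12500
  ¥555000 × 38% = ¥210900
  → ¥269480
  Less investment credit ¥37000 → ¥232480

Tentative minimum tax:
  Adjusted income: ¥848000 + ¥219000 + ¥261000 + ¥202000 = ¥1530000
  Exemption: 25% × (¥1530000 − ¥972000) = ¥139500 ≥ ¥65000, so the exemption is fully phased out
  Base: ¥1530000 − ¥0 = ¥1530000
  ¥1530000 × 10% = ¥153000

¥232480 > ¥153000, so the ordinary income tax governs.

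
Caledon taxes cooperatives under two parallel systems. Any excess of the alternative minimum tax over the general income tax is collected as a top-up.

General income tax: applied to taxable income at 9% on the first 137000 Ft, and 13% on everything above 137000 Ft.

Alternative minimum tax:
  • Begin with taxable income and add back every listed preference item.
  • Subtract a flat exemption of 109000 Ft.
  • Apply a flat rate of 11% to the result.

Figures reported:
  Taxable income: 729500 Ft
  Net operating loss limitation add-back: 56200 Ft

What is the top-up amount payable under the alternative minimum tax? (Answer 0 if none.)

Alternative minimum tax:
  Adjusted income: 729500 Ft + 56200 Ft = 785700 Ft
  Less exemption 109000 Ft → base 676700 Ft
  676700 Ft × 11% = 74437 Ft

General income tax:
  137000 Ft × 9% = 12330 Ft
  592500 Ft × 13% = 77025 Ft
  → 89355 Ft

74437 Ft ≤ 89355 Ft, so no add-on is due.

0 Ft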